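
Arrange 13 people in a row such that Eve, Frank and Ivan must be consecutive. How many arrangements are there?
Treat the 3 as one block: (13-3+1)! × 3! = 39916800 × 6 = 239500800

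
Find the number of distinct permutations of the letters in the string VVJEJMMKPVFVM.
13! / (1! × 3! × 1! × 4! × 1! × 2! × 1!) = 21621600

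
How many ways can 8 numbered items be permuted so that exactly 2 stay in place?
Choose the 2 fixed points C(8,2) = 28, derange the rest: !6 = Σ_{j=0}^{6} (-1)^j·6!/j! = 720 - 720 + 360 - 120 + 30 - 6 + 1 = 265. Product = 28 × 265 = 7420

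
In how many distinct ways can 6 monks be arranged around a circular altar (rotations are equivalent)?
Circular: fix one position, arrange the rest. (6-1)! = 120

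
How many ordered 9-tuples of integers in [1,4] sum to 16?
Coefficient of x^16 in (x + x² + ... + x^4)^9. By inclusion-exclusion on dice exceeding 4: Σ_j (-1)^j C(9,j)·C(16-1-4j, 8) = C(9,0)·C(15,8) - C(9,1)·C(11,8) = 1·6435 - 9·165 = 4950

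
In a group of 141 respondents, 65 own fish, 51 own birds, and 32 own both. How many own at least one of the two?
|A∪B| = |A| + |B| - |A∩B| = 65 + 51 - 32 = 84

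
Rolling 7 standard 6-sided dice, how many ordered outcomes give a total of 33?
Coefficient of x^33 in (x + x² + ... + x^6)^7. By inclusion-exclusion on dice exceeding 6: Σ_j (-1)^j C(7,j)·C(33-1-6j, 6) = C(7,0)·C(32,6) - C(7,1)·C(26,6) + C(7,2)·C(20,6) - C(7,3)·C(14,6) + C(7,4)·C(8,6) = 1·906192 - 7·230230 + 21·38760 - 35·3003 + 35·28 = 4417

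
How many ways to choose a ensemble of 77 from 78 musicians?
C(78,77) = 78!/(77!×1!) = 78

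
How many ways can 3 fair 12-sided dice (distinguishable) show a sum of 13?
Coefficient of x^13 in (x + x² + ... + x^12)^3. By inclusion-exclusion on dice exceeding 12: Σ_j (-1)^j C(3,j)·C(13-1-12j, 2) = C(3,0)·C(12,2) = 1·66 = 66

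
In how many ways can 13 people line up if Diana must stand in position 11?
Fix one position: (13-1)! = 479001600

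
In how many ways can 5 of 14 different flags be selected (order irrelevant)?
C(14,5) = 14!/(5!×9!) = 2002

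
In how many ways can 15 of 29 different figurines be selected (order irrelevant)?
C(29,15) = 29!/(15!×14!) = 77558760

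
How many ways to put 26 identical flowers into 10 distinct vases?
C(26+10-1, 10-1) = C(35, 9) = 70607460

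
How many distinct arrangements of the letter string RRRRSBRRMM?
10! / (2! × 1! × 6! × 1!) = 2520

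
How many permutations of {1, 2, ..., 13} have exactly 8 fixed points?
Choose the 8 fixed points C(13,8) = 1287, derange the rest: !5 = Σ_{j=0}^{5} (-1)^j·5!/j! = 120 - 120 + 60 - 20 + 5 - 1 = 44. Product = 1287 × 44 = 56628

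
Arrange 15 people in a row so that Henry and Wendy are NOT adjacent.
Total - adjacent = 15! - (15-1)!×2 = 1307674368000 - 174356582400 = 1133317785600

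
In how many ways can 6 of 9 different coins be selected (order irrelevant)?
C(9,6) = 9!/(6!×3!) = 84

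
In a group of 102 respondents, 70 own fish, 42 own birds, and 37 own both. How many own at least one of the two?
|A∪B| = |A| + |B| - |A∩B| = 70 + 42 - 37 = 75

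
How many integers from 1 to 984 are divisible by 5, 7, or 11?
⌊984/5⌋+⌊984/7⌋+⌊984/11⌋ - ⌊984/35⌋-⌊984/55⌋-⌊984/77⌋ + ⌊984/385⌋ = 196+140+89 - 28-17-12 + 2 = 370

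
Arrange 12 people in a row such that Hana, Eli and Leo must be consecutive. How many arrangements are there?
Treat the 3 as one block: (12-3+1)! × 3! = 3628800 × 6 = 21772800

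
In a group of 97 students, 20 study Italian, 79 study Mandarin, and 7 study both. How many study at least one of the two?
|A∪B| = |A| + |B| - |A∩B| = 20 + 79 - 7 = 92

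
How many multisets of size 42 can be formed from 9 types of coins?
C(42+9-1, 9-1) = C(50, 8) = 536878650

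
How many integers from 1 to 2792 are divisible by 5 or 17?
⌊2792/5⌋ + ⌊2792/17⌋ - ⌊2792/85⌋ = 558 + 164 - 32 = 690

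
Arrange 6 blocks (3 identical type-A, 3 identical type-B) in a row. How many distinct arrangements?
6! / (3! × 3!) = 20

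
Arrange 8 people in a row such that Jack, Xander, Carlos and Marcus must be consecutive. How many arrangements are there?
Treat the 4 as one block: (8-4+1)! × 4! = 120 × 24 = 2880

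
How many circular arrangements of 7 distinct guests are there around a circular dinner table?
Circular: fix one position, arrange the rest. (7-1)! = 720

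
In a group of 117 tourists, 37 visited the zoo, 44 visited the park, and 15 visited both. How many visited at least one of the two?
|A∪B| = |A| + |B| - |A∩B| = 37 + 44 - 15 = 66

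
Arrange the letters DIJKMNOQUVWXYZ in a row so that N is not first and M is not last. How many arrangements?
By inclusion-exclusion: 14! - 2×(14-1)! + (14-2)! = 87178291200 - 12454041600 + 479001600 = 75203251200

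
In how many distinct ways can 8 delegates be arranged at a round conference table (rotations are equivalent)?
Circular: fix one position, arrange the rest. (8-1)! = 5040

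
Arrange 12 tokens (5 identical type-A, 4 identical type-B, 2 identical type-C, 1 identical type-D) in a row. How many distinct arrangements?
12! / (5! × 4! × 2! × 1!) = 83160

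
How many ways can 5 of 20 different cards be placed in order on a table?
P(20,5) = 20!/(20-5)! = 1860480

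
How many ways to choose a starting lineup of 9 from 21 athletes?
C(21,9) = 21!/(9!×12!) = 293930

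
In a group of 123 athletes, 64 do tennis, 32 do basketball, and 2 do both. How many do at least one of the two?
|A∪B| = |A| + |B| - |A∩B| = 64 + 32 - 2 = 94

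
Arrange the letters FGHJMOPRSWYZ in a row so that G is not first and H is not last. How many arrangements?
By inclusion-exclusion: 12! - 2×(12-1)! + (12-2)! = 479001600 - 79833600 + 3628800 = 402796800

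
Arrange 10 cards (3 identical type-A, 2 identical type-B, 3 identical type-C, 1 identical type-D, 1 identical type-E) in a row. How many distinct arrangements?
10! / (3! × 2! × 3! × 1! × 1!) = 50400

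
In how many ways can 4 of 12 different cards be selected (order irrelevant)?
C(12,4) = 12!/(4!×8!) = 495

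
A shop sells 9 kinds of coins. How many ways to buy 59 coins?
C(59+9-1, 9-1) = C(67, 8) = 6522361560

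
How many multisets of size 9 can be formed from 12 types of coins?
C(9+12-1, 12-1) = C(20, 11) = 167960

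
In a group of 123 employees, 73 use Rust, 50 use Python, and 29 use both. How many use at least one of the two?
|A∪B| = |A| + |B| - |A∩B| = 73 + 50 - 29 = 94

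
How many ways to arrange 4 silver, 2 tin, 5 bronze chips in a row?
11! / (4! × 2! × 5!) = 6930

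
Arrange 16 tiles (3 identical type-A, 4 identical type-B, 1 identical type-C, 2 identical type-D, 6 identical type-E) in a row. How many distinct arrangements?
16! / (3! × 4! × 1! × 2! × 6!) = 100900800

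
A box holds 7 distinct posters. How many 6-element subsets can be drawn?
C(7,6) = 7!/(6!×1!) = 7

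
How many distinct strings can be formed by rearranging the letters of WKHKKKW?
7! / (2! × 1! × 4!) = 105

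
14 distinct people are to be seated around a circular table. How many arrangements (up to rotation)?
Circular: fix one position, arrange the rest. (14-1)! = 6227020800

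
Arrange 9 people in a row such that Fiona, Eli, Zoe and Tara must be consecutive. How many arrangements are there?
Treat the 4 as one block: (9-4+1)! × 4! = 720 × 24 = 17280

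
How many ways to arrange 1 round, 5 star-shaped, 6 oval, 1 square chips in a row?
13! / (1! × 5! × 6! × 1!) = 72072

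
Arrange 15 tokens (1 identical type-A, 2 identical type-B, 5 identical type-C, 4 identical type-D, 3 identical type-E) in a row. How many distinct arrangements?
15! / (1! × 2! × 5! × 4! × 3!) = 37837800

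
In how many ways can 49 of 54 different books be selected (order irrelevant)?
C(54,49) = 54!/(49!×5!) = 3162510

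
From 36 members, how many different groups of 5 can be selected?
C(36,5) = 36!/(5!×31!) = 376992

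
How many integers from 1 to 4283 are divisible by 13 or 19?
⌊4283/13⌋ + ⌊4283/19⌋ - ⌊4283/247⌋ = 329 + 225 - 17 = 537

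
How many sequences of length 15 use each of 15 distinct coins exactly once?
15! = 1307674368000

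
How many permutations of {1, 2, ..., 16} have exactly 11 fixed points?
Choose the 11 fixed points C(16,11) = 4368, derange the rest: !5 = Σ_{j=0}^{5} (-1)^j·5!/j! = 120 - 120 + 60 - 20 + 5 - 1 = 44. Product = 4368 × 44 = 192192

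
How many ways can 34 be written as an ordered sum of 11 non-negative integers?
C(34+11-1, 11-1) = C(44, 10) = 2481256778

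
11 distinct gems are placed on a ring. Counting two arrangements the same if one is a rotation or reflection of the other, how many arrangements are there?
(11-1)!/2 = 3628800/2 = 1814400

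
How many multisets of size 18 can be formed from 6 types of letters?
C(18+6-1, 6-1) = C(23, 5) = 33649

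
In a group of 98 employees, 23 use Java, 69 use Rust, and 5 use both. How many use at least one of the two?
|A∪B| = |A| + |B| - |A∩B| = 23 + 69 - 5 = 87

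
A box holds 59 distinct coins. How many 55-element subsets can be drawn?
C(59,55) = 59!/(55!×4!) = 455126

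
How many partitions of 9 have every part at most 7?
Let r_j(i) = number of partitions of i into parts ≤ j, for i = 0..9. r_1(i) = 1 for all i; r_j(i) = r_{j-1}(i) + r_j(i-j). Rows j = 2..7: ≤2: 1 1 2 2 3 3 4 4 5 5; ≤3: 1 1 2 3 4 5 7 8 10 12; ≤4: 1 1 2 3 5 6 9 11 15 18; ≤5: 1 1 2 3 5 7 10 13 18 23; ≤6: 1 1 2 3 5 7 11 14 20 26; ≤7: 1 1 2 3 5 7 11 15 21 28. r_7(9) = 28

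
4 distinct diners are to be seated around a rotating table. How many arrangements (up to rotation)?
Circular: fix one position, arrange the rest. (4-1)! = 6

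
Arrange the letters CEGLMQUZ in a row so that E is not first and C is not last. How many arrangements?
By inclusion-exclusion: 8! - 2×(8-1)! + (8-2)! = 40320 - 10080 + 720 = 30960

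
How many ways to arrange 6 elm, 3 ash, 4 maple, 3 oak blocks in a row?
16! / (6! × 3! × 4! × 3!) = 33633600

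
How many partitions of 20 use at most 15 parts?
By conjugation, equals partitions of 20 into parts ≤ 15. Let r_j(i) = number of partitions of i into parts ≤ j, for i = 0..20. r_1(i) = 1 for all i; r_j(i) = r_{j-1}(i) + r_j(i-j). Rows j = 2..15: ≤2: 1 1 2 2 3 3 4 4 5 5 6 6 7 7 8 8 9 9 10 10 11; ≤3: 1 1 2 3 4 5 7 8 10 12 14 16 19 21 24 27 30 33 37 40 44; ≤4: 1 1 2 3 5 6 9 11 15 18 23 27 34 39 47 54 64 72 84 94 108; ≤5: 1 1 2 3 5 7 10 13 18 23 30 37 47 57 70 84 101 119 141 164 192; ≤6: 1 1 2 3 5 7 11 14 20 26 35 44 58 71 90 110 136 163 199 235 282; ≤7: 1 1 2 3 5 7 11 15 21 28 38 49 65 82 105 131 164 201 248 300 364; ≤8: 1 1 2 3 5 7 11 15 22 29 40 52 70 89 116 146 186 230 288 352 434; ≤9: 1 1 2 3 5 7 11 15 22 30 41 54 73 94 123 157 201 252 318 393 488; ≤10: 1 1 2 3 5 7 11 15 22 30 42 55 75 97 128 164 212 267 340 423 530; ≤11: 1 1 2 3 5 7 11 15 22 30 42 56 76 99 131 169 219 278 355 445 560; ≤12: 1 1 2 3 5 7 11 15 22 30 42 56 77 100 133 172 224 285 366 460 582; ≤13: 1 1 2 3 5 7 11 15 22 30 42 56 77 101 134 174 227 290 373 471 597; ≤14: 1 1 2 3 5 7 11 15 22 30 42 56 77 101 135 175 229 293 378 478 608; ≤15: 1 1 2 3 5 7 11 15 22 30 42 56 77 101 135 176 230 295 381 483 615. r_15(20) = 615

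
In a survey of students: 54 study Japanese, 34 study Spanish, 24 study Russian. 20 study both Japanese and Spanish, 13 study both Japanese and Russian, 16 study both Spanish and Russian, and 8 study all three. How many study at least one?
|A∪B∪C| = 54+34+24-20-13-16+8 = 71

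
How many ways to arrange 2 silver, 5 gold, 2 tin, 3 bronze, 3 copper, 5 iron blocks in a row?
20! / (2! × 5! × 2! × 3! × 3! × 5!) = 1173274502400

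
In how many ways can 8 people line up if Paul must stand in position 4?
Fix one position: (8-1)! = 5040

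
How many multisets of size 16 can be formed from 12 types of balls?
C(16+12-1, 12-1) = C(27, 11) = 13037895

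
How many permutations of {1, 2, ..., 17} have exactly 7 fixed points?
Choose the 7 fixed points C(17,7) = 19448, derange the rest: !10 = Σ_{j=0}^{10} (-1)^j·10!/j! = 3628800 - 3628800 + 1814400 - 604800 + 151200 - 30240 + 5040 - 720 + 90 - 10 + 1 = 1334961. Product = 19448 × 1334961 = 25962321528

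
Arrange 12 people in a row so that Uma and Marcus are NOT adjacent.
Total - adjacent = 12! - (12-1)!×2 = 479001600 - 79833600 = 399168000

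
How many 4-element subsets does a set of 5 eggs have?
C(5,4) = 5!/(4!×1!) = 5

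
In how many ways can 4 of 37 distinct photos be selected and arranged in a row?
P(37,4) = 37!/(37-4)! = 1585080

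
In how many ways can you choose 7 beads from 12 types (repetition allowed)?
C(7+12-1, 12-1) = C(18, 11) = 31824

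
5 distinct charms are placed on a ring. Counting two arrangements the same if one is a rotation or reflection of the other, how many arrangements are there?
(5-1)!/2 = 24/2 = 12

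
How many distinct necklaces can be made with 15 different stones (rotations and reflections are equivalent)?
(15-1)!/2 = 87178291200/2 = 43589145600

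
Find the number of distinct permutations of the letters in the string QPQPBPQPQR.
10! / (4! × 4! × 1! × 1!) = 6300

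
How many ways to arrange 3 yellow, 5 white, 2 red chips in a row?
10! / (3! × 5! × 2!) = 2520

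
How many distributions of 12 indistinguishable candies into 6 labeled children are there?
C(12+6-1, 6-1) = C(17, 5) = 6188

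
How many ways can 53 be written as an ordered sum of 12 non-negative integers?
C(53+12-1, 12-1) = C(64, 11) = 743595781824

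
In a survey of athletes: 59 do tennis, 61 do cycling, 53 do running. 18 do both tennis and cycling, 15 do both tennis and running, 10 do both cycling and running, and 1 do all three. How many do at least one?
|A∪B∪C| = 59+61+53-18-15-10+1 = 131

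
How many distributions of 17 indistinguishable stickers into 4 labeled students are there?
C(17+4-1, 4-1) = C(20, 3) = 1140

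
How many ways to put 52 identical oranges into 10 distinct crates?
C(52+10-1, 10-1) = C(61, 9) = 17341763505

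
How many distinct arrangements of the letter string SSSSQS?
6! / (1! × 5!) = 6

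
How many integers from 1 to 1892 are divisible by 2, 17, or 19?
⌊1892/2⌋+⌊1892/17⌋+⌊1892/19⌋ - ⌊1892/34⌋-⌊1892/38⌋-⌊1892/323⌋ + ⌊1892/646⌋ = 946+111+99 - 55-49-5 + 2 = 1049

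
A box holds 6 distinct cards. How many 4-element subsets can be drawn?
C(6,4) = 6!/(4!×2!) = 15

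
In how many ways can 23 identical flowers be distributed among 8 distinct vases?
C(23+8-1, 8-1) = C(30, 7) = 2035800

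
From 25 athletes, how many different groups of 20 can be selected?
C(25,20) = 25!/(20!×5!) = 53130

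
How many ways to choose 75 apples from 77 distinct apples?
C(77,75) = 77!/(75!×2!) = 2926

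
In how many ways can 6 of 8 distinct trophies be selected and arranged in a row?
P(8,6) = 8!/(8-6)! = 20160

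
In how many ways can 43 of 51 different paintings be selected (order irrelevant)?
C(51,43) = 51!/(43!×8!) = 636763050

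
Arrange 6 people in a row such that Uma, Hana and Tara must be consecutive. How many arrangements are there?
Treat the 3 as one block: (6-3+1)! × 3! = 24 × 6 = 144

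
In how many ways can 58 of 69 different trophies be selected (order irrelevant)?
C(69,58) = 69!/(58!×11!) = 1823810410032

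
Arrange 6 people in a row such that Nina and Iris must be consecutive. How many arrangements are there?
Treat the 2 as one block: (6-2+1)! × 2! = 120 × 2 = 240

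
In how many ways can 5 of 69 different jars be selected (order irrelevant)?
C(69,5) = 69!/(5!×64!) = 11238513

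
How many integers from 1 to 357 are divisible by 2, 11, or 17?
⌊357/2⌋+⌊357/11⌋+⌊357/17⌋ - ⌊357/22⌋-⌊357/34⌋-⌊357/187⌋ + ⌊357/374⌋ = 178+32+21 - 16-10-1 + 0 = 204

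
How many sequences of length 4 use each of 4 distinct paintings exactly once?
4! = 24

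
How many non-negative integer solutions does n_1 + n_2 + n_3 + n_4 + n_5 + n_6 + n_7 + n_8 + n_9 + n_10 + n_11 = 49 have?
C(49+11-1, 11-1) = C(59, 10) = 62828356305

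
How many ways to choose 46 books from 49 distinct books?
C(49,46) = 49!/(46!×3!) = 18424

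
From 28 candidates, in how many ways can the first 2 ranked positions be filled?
P(28,2) = 28!/(28-2)! = 756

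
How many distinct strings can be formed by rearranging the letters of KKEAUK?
6! / (1! × 1! × 3! × 1!) = 120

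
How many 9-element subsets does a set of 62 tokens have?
C(62,9) = 62!/(9!×53!) = 20286591270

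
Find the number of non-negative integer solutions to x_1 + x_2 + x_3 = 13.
C(13+3-1, 3-1) = C(15, 2) = 105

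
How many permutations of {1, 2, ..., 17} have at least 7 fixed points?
Exactly j fixed points: C(17,j)·!(17-j); sum over j ≥ 7 (derangement numbers via !m = (m-1)·(!(m-1) + !(m-2)): !0..!10 = 1, 0, 1, 2, 9, 44, 265, 1854, 14833, 133496, 1334961). Σ_{j=7}^{17} C(17,j)·!(17-j) = C(17,7)·!10 + C(17,8)·!9 + C(17,9)·!8 + C(17,10)·!7 + C(17,11)·!6 + C(17,12)·!5 + C(17,13)·!4 + C(17,14)·!3 + C(17,15)·!2 + C(17,16)·!1 + C(17,17)·!0 = 19448·1334961 + 24310·133496 + 24310·14833 + 19448·1854 + 12376·265 + 6188·44 + 2380·9 + 680·2 + 136·1 + 17·0 + 1·1 = 29607830939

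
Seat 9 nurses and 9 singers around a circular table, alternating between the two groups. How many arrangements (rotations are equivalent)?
Fix one of the nurses: (9-1)! ways for the remaining nurses, × 9! ways for the singers = 40320 × 362880 = 14631321600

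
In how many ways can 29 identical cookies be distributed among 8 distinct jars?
C(29+8-1, 8-1) = C(36, 7) = 8347680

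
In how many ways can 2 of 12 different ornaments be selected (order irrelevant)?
C(12,2) = 12!/(2!×10!) = 66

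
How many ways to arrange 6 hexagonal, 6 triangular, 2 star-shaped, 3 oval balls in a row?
17! / (6! × 6! × 2! × 3!) = 57177120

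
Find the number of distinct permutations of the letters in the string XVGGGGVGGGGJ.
12! / (1! × 1! × 8! × 2!) = 5940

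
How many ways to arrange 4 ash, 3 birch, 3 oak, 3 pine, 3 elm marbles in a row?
16! / (4! × 3! × 3! × 3! × 3!) = 672672000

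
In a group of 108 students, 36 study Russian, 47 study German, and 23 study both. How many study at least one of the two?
|A∪B| = |A| + |B| - |A∩B| = 36 + 47 - 23 = 60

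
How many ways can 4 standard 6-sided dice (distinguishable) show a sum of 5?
Coefficient of x^5 in (x + x² + ... + x^6)^4. By inclusion-exclusion on dice exceeding 6: Σ_j (-1)^j C(4,j)·C(5-1-6j, 3) = C(4,0)·C(4,3) = 1·4 = 4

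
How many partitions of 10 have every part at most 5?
Let r_j(i) = number of partitions of i into parts ≤ j, for i = 0..10. r_1(i) = 1 for all i; r_j(i) = r_{j-1}(i) + r_j(i-j). Rows j = 2..5: ≤2: 1 1 2 2 3 3 4 4 5 5 6; ≤3: 1 1 2 3 4 5 7 8 10 12 14; ≤4: 1 1 2 3 5 6 9 11 15 18 23; ≤5: 1 1 2 3 5 7 10 13 18 23 30. r_5(10) = 30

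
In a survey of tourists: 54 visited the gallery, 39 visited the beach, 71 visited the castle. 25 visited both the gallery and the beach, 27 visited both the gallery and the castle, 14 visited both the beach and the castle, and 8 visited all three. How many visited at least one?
|A∪B∪C| = 54+39+71-25-27-14+8 = 106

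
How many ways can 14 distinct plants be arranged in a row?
14! = 87178291200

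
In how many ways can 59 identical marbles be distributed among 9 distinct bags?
C(59+9-1, 9-1) = C(67, 8) = 6522361560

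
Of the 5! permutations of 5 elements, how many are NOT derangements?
Complement of the derangements. !5 = Σ_{j=0}^{5} (-1)^j·5!/j! = 120 - 120 + 60 - 20 + 5 - 1 = 44. 5! - !5 = 120 - 44 = 76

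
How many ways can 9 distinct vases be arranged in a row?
9! = 362880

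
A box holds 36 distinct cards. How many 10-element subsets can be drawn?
C(36,10) = 36!/(10!×26!) = 254186856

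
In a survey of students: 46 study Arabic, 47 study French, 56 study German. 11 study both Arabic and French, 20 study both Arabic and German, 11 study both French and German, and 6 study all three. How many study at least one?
|A∪B∪C| = 46+47+56-11-20-11+6 = 113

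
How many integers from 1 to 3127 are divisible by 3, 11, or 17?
⌊3127/3⌋+⌊3127/11⌋+⌊3127/17⌋ - ⌊3127/33⌋-⌊3127/51⌋-⌊3127/187⌋ + ⌊3127/561⌋ = 1042+284+183 - 94-61-16 + 5 = 1343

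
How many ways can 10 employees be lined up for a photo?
10! = 3628800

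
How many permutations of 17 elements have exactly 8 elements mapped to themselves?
Choose the 8 fixed points C(17,8) = 24310, derange the rest: !9 = Σ_{j=0}^{9} (-1)^j·9!/j! = 362880 - 362880 + 181440 - 60480 + 15120 - 3024 + 504 - 72 + 9 - 1 = 133496. Product = 24310 × 133496 = 3245287760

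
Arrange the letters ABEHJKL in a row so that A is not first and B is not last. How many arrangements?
By inclusion-exclusion: 7! - 2×(7-1)! + (7-2)! = 5040 - 1440 + 120 = 3720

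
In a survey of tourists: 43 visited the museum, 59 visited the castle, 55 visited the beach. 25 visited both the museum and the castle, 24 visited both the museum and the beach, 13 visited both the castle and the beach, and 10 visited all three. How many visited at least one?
|A∪B∪C| = 43+59+55-25-24-13+10 = 105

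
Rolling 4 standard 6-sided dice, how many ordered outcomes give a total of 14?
Coefficient of x^14 in (x + x² + ... + x^6)^4. By inclusion-exclusion on dice exceeding 6: Σ_j (-1)^j C(4,j)·C(14-1-6j, 3) = C(4,0)·C(13,3) - C(4,1)·C(7,3) = 1·286 - 4·35 = 146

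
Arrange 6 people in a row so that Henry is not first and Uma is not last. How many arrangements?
By inclusion-exclusion: 6! - 2×(6-1)! + (6-2)! = 720 - 240 + 24 = 504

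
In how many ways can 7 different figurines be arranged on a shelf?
7! = 5040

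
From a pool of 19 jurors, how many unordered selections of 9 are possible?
C(19,9) = 19!/(9!×10!) = 92378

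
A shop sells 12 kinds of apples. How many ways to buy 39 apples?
C(39+12-1, 12-1) = C(50, 11) = 37353738800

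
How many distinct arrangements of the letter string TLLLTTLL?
8! / (5! × 3!) = 56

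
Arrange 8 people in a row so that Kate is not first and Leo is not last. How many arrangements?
By inclusion-exclusion: 8! - 2×(8-1)! + (8-2)! = 40320 - 10080 + 720 = 30960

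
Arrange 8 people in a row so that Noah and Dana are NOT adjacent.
Total - adjacent = 8! - (8-1)!×2 = 40320 - 10080 = 30240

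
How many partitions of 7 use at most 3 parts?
By conjugation, equals partitions of 7 into parts ≤ 3. Let r_j(i) = number of partitions of i into parts ≤ j, for i = 0..7. r_1(i) = 1 for all i; r_j(i) = r_{j-1}(i) + r_j(i-j). Rows j = 2..3: ≤2: 1 1 2 2 3 3 4 4; ≤3: 1 1 2 3 4 5 7 8. r_3(7) = 8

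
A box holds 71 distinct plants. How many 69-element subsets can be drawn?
C(71,69) = 71!/(69!×2!) = 2485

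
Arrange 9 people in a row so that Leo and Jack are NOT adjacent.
Total - adjacent = 9! - (9-1)!×2 = 362880 - 80640 = 282240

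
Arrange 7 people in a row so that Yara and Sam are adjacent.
Treat as block: (7-1)! × 2! = 720 × 2 = 1440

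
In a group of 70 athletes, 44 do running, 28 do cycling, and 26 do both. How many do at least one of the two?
|A∪B| = |A| + |B| - |A∩B| = 44 + 28 - 26 = 46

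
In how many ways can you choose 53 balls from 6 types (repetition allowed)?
C(53+6-1, 6-1) = C(58, 5) = 4582116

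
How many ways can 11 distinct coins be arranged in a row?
11! = 39916800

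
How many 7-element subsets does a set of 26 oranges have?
C(26,7) = 26!/(7!×19!) = 657800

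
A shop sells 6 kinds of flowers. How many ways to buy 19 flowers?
C(19+6-1, 6-1) = C(24, 5) = 42504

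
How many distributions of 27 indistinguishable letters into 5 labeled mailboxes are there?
C(27+5-1, 5-1) = C(31, 4) = 31465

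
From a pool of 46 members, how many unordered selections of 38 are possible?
C(46,38) = 46!/(38!×8!) = 260932815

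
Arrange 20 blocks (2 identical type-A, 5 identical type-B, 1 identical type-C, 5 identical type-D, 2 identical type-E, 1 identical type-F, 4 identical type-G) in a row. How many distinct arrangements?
20! / (2! × 5! × 1! × 5! × 2! × 1! × 4!) = 1759911753600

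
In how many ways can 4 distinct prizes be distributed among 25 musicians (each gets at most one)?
P(25,4) = 25!/(25-4)! = 303600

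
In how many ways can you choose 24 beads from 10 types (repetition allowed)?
C(24+10-1, 10-1) = C(33, 9) = 38567100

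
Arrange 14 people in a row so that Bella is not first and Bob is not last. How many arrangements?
By inclusion-exclusion: 14! - 2×(14-1)! + (14-2)! = 87178291200 - 12454041600 + 479001600 = 75203251200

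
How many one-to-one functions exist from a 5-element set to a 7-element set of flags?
P(7,5) = 7!/(7-5)! = 2520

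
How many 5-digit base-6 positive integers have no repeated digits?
First digit: 5 choices (nonzero). Then descending: 5 × 5 × 4 × 3 × 2 = 600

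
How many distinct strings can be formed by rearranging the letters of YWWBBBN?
7! / (3! × 1! × 2! × 1!) = 420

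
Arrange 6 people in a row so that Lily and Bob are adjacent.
Treat as block: (6-1)! × 2! = 120 × 2 = 240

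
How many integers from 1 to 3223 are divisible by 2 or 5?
⌊3223/2⌋ + ⌊3223/5⌋ - ⌊3223/10⌋ = 1611 + 644 - 322 = 1933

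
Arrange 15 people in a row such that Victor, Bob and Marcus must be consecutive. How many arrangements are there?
Treat the 3 as one block: (15-3+1)! × 3! = 6227020800 × 6 = 37362124800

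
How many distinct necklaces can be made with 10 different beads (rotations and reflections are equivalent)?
(10-1)!/2 = 362880/2 = 181440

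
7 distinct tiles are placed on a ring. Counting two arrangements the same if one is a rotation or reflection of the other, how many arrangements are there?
(7-1)!/2 = 720/2 = 360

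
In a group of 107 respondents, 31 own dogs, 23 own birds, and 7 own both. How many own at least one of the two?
|A∪B| = |A| + |B| - |A∩B| = 31 + 23 - 7 = 47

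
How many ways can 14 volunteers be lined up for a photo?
14! = 87178291200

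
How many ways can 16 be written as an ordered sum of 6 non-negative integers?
C(16+6-1, 6-1) = C(21, 5) = 20349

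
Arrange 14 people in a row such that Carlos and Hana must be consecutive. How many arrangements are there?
Treat the 2 as one block: (14-2+1)! × 2! = 6227020800 × 2 = 12454041600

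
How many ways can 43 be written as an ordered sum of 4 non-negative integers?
C(43+4-1, 4-1) = C(46, 3) = 15180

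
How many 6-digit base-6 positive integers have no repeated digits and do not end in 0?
Last digit: 5 nonzero choices. First digit: 4 (nonzero, ≠last). Middle 4: P(4,4) = 24. Total = 480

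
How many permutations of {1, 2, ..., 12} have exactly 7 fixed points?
Choose the 7 fixed points C(12,7) = 792, derange the rest: !5 = Σ_{j=0}^{5} (-1)^j·5!/j! = 120 - 120 + 60 - 20 + 5 - 1 = 44. Product = 792 × 44 = 34848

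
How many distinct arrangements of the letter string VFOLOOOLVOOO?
12! / (1! × 7! × 2! × 2!) = 23760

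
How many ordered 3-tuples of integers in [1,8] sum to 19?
Coefficient of x^19 in (x + x² + ... + x^8)^3. By inclusion-exclusion on dice exceeding 8: Σ_j (-1)^j C(3,j)·C(19-1-8j, 2) = C(3,0)·C(18,2) - C(3,1)·C(10,2) + C(3,2)·C(2,2) = 1·153 - 3·45 + 3·1 = 21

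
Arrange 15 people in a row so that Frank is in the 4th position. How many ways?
Fix one position: (15-1)! = 87178291200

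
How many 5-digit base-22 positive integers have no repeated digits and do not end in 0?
Last digit: 21 nonzero choices. First digit: 20 (nonzero, ≠last). Middle 3: P(20,3) = 6840. Total = 2872800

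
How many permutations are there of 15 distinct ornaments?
15! = 1307674368000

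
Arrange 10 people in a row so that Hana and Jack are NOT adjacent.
Total - adjacent = 10! - (10-1)!×2 = 3628800 - 725760 = 2903040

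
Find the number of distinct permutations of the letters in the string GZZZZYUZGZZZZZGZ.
16! / (11! × 3! × 1! × 1!) = 87360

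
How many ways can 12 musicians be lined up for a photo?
12! = 479001600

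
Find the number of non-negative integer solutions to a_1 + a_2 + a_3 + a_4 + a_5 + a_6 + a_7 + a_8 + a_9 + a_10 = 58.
C(58+10-1, 10-1) = C(67, 9) = 42757703560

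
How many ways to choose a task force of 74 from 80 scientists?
C(80,74) = 80!/(74!×6!) = 300500200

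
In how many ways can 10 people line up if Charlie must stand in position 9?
Fix one position: (10-1)! = 362880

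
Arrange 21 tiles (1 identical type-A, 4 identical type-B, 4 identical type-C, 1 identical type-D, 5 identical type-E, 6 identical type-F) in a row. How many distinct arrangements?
21! / (1! × 4! × 4! × 1! × 5! × 6!) = 1026615189600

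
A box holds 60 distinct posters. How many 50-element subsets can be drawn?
C(60,50) = 60!/(50!×10!) = 75394027566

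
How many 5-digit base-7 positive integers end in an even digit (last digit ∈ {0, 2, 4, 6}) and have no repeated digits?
Last∈{0,2,4,6}. Last=0: 360. Last nonzero: 3×5×P(5,3) = 900. Total = 1260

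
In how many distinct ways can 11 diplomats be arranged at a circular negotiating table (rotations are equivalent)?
Circular: fix one position, arrange the rest. (11-1)! = 3628800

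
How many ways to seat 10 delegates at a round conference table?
Circular: fix one position, arrange the rest. (10-1)! = 362880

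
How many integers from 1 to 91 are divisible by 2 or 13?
⌊91/2⌋ + ⌊91/13⌋ - ⌊91/26⌋ = 45 + 7 - 3 = 49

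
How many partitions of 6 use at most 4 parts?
By conjugation, equals partitions of 6 into parts ≤ 4. Let r_j(i) = number of partitions of i into parts ≤ j, for i = 0..6. r_1(i) = 1 for all i; r_j(i) = r_{j-1}(i) + r_j(i-j). Rows j = 2..4: ≤2: 1 1 2 2 3 3 4; ≤3: 1 1 2 3 4 5 7; ≤4: 1 1 2 3 5 6 9. r_4(6) = 9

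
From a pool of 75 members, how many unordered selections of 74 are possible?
C(75,74) = 75!/(74!×1!) = 75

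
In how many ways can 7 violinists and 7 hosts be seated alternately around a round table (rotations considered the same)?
Fix one of the violinists: (7-1)! ways for the remaining violinists, × 7! ways for the hosts = 720 × 5040 = 3628800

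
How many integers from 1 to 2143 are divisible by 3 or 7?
⌊2143/3⌋ + ⌊2143/7⌋ - ⌊2143/21⌋ = 714 + 306 - 102 = 918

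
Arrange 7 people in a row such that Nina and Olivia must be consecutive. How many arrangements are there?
Treat the 2 as one block: (7-2+1)! × 2! = 720 × 2 = 1440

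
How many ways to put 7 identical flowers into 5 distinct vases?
C(7+5-1, 5-1) = C(11, 4) = 330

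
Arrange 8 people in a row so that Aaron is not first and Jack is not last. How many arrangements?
By inclusion-exclusion: 8! - 2×(8-1)! + (8-2)! = 40320 - 10080 + 720 = 30960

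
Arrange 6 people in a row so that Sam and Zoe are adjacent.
Treat as block: (6-1)! × 2! = 120 × 2 = 240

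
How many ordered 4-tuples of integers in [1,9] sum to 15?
Coefficient of x^15 in (x + x² + ... + x^9)^4. By inclusion-exclusion on dice exceeding 9: Σ_j (-1)^j C(4,j)·C(15-1-9j, 3) = C(4,0)·C(14,3) - C(4,1)·C(5,3) = 1·364 - 4·10 = 324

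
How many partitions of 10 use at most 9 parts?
By conjugation, equals partitions of 10 into parts ≤ 9. Let r_j(i) = number of partitions of i into parts ≤ j, for i = 0..10. r_1(i) = 1 for all i; r_j(i) = r_{j-1}(i) + r_j(i-j). Rows j = 2..9: ≤2: 1 1 2 2 3 3 4 4 5 5 6; ≤3: 1 1 2 3 4 5 7 8 10 12 14; ≤4: 1 1 2 3 5 6 9 11 15 18 23; ≤5: 1 1 2 3 5 7 10 13 18 23 30; ≤6: 1 1 2 3 5 7 11 14 20 26 35; ≤7: 1 1 2 3 5 7 11 15 21 28 38; ≤8: 1 1 2 3 5 7 11 15 22 29 40; ≤9: 1 1 2 3 5 7 11 15 22 30 41. r_9(10) = 41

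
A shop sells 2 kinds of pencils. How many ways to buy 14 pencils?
C(14+2-1, 2-1) = C(15, 1) = 15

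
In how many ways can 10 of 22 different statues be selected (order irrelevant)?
C(22,10) = 22!/(10!×12!) = 646646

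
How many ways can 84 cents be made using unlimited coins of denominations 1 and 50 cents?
Coefficient of x^84 in 1/(1-x^1) · 1/(1-x^50). Use j coins of 50 for j = 0..⌊84/50⌋ = 1, the rest in 1s: 1 + 1 = 2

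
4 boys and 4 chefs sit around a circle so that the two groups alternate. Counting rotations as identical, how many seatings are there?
Fix one of the boys: (4-1)! ways for the remaining boys, × 4! ways for the chefs = 6 × 24 = 144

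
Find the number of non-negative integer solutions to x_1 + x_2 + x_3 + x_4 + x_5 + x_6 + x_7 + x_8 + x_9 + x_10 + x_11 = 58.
C(58+11-1, 11-1) = C(68, 10) = 290752384208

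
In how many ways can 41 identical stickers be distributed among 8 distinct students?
C(41+8-1, 8-1) = C(48, 7) = 73629072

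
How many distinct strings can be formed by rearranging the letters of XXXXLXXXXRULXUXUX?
17! / (11! × 3! × 1! × 2!) = 742560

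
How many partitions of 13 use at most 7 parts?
By conjugation, equals partitions of 13 into parts ≤ 7. Let r_j(i) = number of partitions of i into parts ≤ j, for i = 0..13. r_1(i) = 1 for all i; r_j(i) = r_{j-1}(i) + r_j(i-j). Rows j = 2..7: ≤2: 1 1 2 2 3 3 4 4 5 5 6 6 7 7; ≤3: 1 1 2 3 4 5 7 8 10 12 14 16 19 21; ≤4: 1 1 2 3 5 6 9 11 15 18 23 27 34 39; ≤5: 1 1 2 3 5 7 10 13 18 23 30 37 47 57; ≤6: 1 1 2 3 5 7 11 14 20 26 35 44 58 71; ≤7: 1 1 2 3 5 7 11 15 21 28 38 49 65 82. r_7(13) = 82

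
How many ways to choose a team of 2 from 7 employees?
C(7,2) = 7!/(2!×5!) = 21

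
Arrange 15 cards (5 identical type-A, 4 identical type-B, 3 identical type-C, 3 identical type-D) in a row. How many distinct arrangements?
15! / (5! × 4! × 3! × 3!) = 12612600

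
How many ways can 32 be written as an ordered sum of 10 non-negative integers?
C(32+10-1, 10-1) = C(41, 9) = 350343565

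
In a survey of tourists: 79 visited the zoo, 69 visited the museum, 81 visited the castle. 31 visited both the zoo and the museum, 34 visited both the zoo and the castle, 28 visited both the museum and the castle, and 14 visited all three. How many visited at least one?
|A∪B∪C| = 79+69+81-31-34-28+14 = 150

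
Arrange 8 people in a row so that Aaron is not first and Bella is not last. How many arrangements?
By inclusion-exclusion: 8! - 2×(8-1)! + (8-2)! = 40320 - 10080 + 720 = 30960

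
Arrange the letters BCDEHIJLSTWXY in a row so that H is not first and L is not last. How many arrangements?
By inclusion-exclusion: 13! - 2×(13-1)! + (13-2)! = 6227020800 - 958003200 + 39916800 = 5308934400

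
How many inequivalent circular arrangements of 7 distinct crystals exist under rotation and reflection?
(7-1)!/2 = 720/2 = 360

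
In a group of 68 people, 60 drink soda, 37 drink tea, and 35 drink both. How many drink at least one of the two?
|A∪B| = |A| + |B| - |A∩B| = 60 + 37 - 35 = 62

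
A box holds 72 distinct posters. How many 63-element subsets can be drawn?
C(72,63) = 72!/(63!×9!) = 85113005120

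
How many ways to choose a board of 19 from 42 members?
C(42,19) = 42!/(19!×23!) = 446775310800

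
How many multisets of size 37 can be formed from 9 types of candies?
C(37+9-1, 9-1) = C(45, 8) = 215553195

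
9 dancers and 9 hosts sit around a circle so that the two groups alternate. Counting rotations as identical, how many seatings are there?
Fix one of the dancers: (9-1)! ways for the remaining dancers, × 9! ways for the hosts = 40320 × 362880 = 14631321600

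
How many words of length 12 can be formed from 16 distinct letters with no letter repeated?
P(16,12) = 16!/(16-12)! = 871782912000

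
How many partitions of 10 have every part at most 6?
Let r_j(i) = number of partitions of i into parts ≤ j, for i = 0..10. r_1(i) = 1 for all i; r_j(i) = r_{j-1}(i) + r_j(i-j). Rows j = 2..6: ≤2: 1 1 2 2 3 3 4 4 5 5 6; ≤3: 1 1 2 3 4 5 7 8 10 12 14; ≤4: 1 1 2 3 5 6 9 11 15 18 23; ≤5: 1 1 2 3 5 7 10 13 18 23 30; ≤6: 1 1 2 3 5 7 11 14 20 26 35. r_6(10) = 35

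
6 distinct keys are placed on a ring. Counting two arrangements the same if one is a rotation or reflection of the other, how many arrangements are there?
(6-1)!/2 = 120/2 = 60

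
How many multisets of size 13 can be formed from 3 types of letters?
C(13+3-1, 3-1) = C(15, 2) = 105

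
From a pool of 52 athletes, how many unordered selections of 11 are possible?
C(52,11) = 52!/(11!×41!) = 60403728840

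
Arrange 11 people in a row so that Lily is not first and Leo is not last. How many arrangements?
By inclusion-exclusion: 11! - 2×(11-1)! + (11-2)! = 39916800 - 7257600 + 362880 = 33022080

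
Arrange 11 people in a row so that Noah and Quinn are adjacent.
Treat as block: (11-1)! × 2! = 3628800 × 2 = 7257600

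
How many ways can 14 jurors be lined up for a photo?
14! = 87178291200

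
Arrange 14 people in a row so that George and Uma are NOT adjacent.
Total - adjacent = 14! - (14-1)!×2 = 87178291200 - 12454041600 = 74724249600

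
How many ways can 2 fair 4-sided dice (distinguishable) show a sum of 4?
Coefficient of x^4 in (x + x² + ... + x^4)^2. By inclusion-exclusion on dice exceeding 4: Σ_j (-1)^j C(2,j)·C(4-1-4j, 1) = C(2,0)·C(3,1) = 1·3 = 3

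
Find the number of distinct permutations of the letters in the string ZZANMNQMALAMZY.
14! / (2! × 3! × 3! × 1! × 3! × 1! × 1!) = 201801600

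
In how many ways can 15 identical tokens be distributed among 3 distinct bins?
C(15+3-1, 3-1) = C(17, 2) = 136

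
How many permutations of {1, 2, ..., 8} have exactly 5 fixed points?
Choose the 5 fixed points C(8,5) = 56, derange the rest: !3 = Σ_{j=0}^{3} (-1)^j·3!/j! = 6 - 6 + 3 - 1 = 2. Product = 56 × 2 = 112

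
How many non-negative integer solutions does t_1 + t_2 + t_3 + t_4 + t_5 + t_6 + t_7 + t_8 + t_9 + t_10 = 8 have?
C(8+10-1, 10-1) = C(17, 9) = 24310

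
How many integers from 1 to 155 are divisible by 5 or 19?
⌊155/5⌋ + ⌊155/19⌋ - ⌊155/95⌋ = 31 + 8 - 1 = 38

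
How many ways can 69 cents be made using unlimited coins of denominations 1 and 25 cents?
Coefficient of x^69 in 1/(1-x^1) · 1/(1-x^25). Use j coins of 25 for j = 0..⌊69/25⌋ = 2, the rest in 1s: 2 + 1 = 3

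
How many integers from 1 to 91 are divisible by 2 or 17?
⌊91/2⌋ + ⌊91/17⌋ - ⌊91/34⌋ = 45 + 5 - 2 = 48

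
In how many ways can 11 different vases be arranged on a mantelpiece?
11! = 39916800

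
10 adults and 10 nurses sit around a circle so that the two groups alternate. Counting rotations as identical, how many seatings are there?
Fix one of the adults: (10-1)! ways for the remaining adults, × 10! ways for the nurses = 362880 × 3628800 = 1316818944000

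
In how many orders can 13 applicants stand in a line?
13! = 6227020800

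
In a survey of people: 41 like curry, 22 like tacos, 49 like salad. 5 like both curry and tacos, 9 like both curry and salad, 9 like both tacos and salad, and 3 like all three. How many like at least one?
|A∪B∪C| = 41+22+49-5-9-9+3 = 92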